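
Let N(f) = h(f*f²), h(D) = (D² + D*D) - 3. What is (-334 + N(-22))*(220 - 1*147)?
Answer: 16553441383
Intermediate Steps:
h(D) = -3 + 2*D² (h(D) = (D² + D²) - 3 = 2*D² - 3 = -3 + 2*D²)
N(f) = -3 + 2*f⁶ (N(f) = -3 + 2*(f*f²)² = -3 + 2*(f³)² = -3 + 2*f⁶)
(-334 + N(-22))*(220 - 1*147) = (-334 + (-3 + 2*(-22)⁶))*(220 - 1*147) = (-334 + (-3 + 2*113379904))*(220 - 147) = (-334 + (-3 + 226759808))*73 = (-334 + 226759805)*73 = 226759471*73 = 16553441383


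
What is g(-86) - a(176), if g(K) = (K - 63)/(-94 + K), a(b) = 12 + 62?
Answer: -13171/180 ≈ -73.172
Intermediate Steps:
a(b) = 74
g(K) = (-63 + K)/(-94 + K)
g(-86) - a(176) = (-63 - 86)/(-94 - 86) - 1*74 = -149/(-180) - 74 = -1/180*(-149) - 74 = 149/180 - 74 = -13171/180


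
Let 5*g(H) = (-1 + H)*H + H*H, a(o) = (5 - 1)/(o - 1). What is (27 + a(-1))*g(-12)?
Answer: 1500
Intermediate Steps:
a(o) = 4/(-1 + o)
g(H) = H²/5 + H*(-1 + H)/5 (g(H) = ((-1 + H)*H + H*H)/5 = (H*(-1 + H) + H²)/5 = (H² + H*(-1 + H))/5 = H²/5 + H*(-1 + H)/5)
(27 + a(-1))*g(-12) = (27 + 4/(-1 - 1))*((⅕)*(-12)*(-1 + 2*(-12))) = (27 + 4/(-2))*((⅕)*(-12)*(-1 - 24)) = (27 + 4*(-½))*((⅕)*(-12)*(-25)) = (27 - 2)*60 = 25*60 = 1500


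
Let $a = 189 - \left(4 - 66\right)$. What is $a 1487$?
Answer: $373237$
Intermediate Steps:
$a = 251$ ($a = 189 - \left(4 - 66\right) = 189 - -62 = 189 + 62 = 251$)
$a 1487 = 251 \cdot 1487 = 373237$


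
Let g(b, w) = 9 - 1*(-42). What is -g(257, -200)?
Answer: -51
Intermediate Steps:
g(b, w) = 51 (g(b, w) = 9 + 42 = 51)
-g(257, -200) = -1*51 = -51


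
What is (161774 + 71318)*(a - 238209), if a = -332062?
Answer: -132925607932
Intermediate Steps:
(161774 + 71318)*(a - 238209) = (161774 + 71318)*(-332062 - 238209) = 233092*(-570271) = -132925607932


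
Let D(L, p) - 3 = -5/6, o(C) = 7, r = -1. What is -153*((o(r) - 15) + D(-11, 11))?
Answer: 1785/2 ≈ 892.50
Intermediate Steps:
D(L, p) = 13/6 (D(L, p) = 3 - 5/6 = 3 - 5*⅙ = 3 - ⅚ = 13/6)
-153*((o(r) - 15) + D(-11, 11)) = -153*((7 - 15) + 13/6) = -153*(-8 + 13/6) = -153*(-35/6) = 1785/2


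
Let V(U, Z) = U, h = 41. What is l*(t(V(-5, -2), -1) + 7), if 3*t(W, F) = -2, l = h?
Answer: 779/3 ≈ 259.67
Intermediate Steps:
l = 41
t(W, F) = -⅔ (t(W, F) = (⅓)*(-2) = -⅔)
l*(t(V(-5, -2), -1) + 7) = 41*(-⅔ + 7) = 41*(19/3) = 779/3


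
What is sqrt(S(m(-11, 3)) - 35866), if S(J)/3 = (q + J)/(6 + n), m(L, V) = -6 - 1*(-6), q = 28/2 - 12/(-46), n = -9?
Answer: 57*I*sqrt(5842)/23 ≈ 189.42*I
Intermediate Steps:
q = 328/23 (q = 28*(1/2) - 12*(-1/46) = 14 + 6/23 = 328/23 ≈ 14.261)
m(L, V) = 0 (m(L, V) = -6 + 6 = 0)
S(J) = -328/23 - J (S(J) = 3*((328/23 + J)/(6 - 9)) = 3*((328/23 + J)/(-3)) = 3*((328/23 + J)*(-1/3)) = 3*(-328/69 - J/3) = -328/23 - J)
sqrt(S(m(-11, 3)) - 35866) = sqrt((-328/23 - 1*0) - 35866) = sqrt((-328/23 + 0) - 35866) = sqrt(-328/23 - 35866) = sqrt(-825246/23) = 57*I*sqrt(5842)/23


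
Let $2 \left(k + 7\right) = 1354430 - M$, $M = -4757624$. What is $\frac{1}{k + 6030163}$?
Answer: $\frac{1}{9086183} \approx 1.1006 \cdot 10^{-7}$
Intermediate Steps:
$k = 3056020$ ($k = -7 + \frac{1354430 - -4757624}{2} = -7 + \frac{1354430 + 4757624}{2} = -7 + \frac{1}{2} \cdot 6112054 = -7 + 3056027 = 3056020$)
$\frac{1}{k + 6030163} = \frac{1}{3056020 + 6030163} = \frac{1}{9086183}$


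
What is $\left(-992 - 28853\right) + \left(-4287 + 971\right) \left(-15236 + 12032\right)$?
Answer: $10594619$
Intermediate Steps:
$\left(-992 - 28853\right) + \left(-4287 + 971\right) \left(-15236 + 12032\right) = \left(-992 - 28853\right) - -10624464 = -29845 + 10624464 = 10594619$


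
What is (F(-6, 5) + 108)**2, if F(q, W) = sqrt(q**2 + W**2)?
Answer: (108 + sqrt(61))**2 ≈ 13412.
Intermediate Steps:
F(q, W) = sqrt(W**2 + q**2)
(F(-6, 5) + 108)**2 = (sqrt(5**2 + (-6)**2) + 108)**2 = (sqrt(25 + 36) + 108)**2 = (sqrt(61) + 108)**2 = (108 + sqrt(61))**2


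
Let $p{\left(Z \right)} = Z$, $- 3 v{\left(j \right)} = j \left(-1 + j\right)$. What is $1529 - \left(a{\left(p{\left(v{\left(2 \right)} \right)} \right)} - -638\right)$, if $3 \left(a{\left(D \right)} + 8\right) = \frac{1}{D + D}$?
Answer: $\frac{3597}{4} \approx 899.25$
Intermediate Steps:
$v{\left(j \right)} = - \frac{j \left(-1 + j\right)}{3}$
$a{\left(D \right)} = -8 + \frac{1}{6 D}$ ($a{\left(D \right)} = -8 + \frac{1}{3 \left(D + D\right)} = -8 + \frac{1}{3 \cdot 2 D} = -8 + \frac{\frac{1}{2} \frac{1}{D}}{3} = -8 + \frac{1}{6 D}$)
$1529 - \left(a{\left(p{\left(v{\left(2 \right)} \right)} \right)} - -638\right) = 1529 - \left(\left(-8 + \frac{1}{6 \cdot \frac{1}{3} \cdot 2 \left(1 - 2\right)}\right) - -638\right) = 1529 - \left(\left(-8 + \frac{1}{6 \cdot \frac{1}{3} \cdot 2 \left(1 - 2\right)}\right) + 638\right) = 1529 - \left(\left(-8 + \frac{1}{6 \cdot \frac{1}{3} \cdot 2 \left(-1\right)}\right) + 638\right) = 1529 - \left(\left(-8 + \frac{1}{6 \left(- \frac{2}{3}\right)}\right) + 638\right) = 1529 - \left(\left(-8 + \frac{1}{6} \left(- \frac{3}{2}\right)\right) + 638\right) = 1529 - \left(\left(-8 - \frac{1}{4}\right) + 638\right) = 1529 - \left(- \frac{33}{4} + 638\right) = 1529 - \frac{2519}{4} = \frac{3597}{4}$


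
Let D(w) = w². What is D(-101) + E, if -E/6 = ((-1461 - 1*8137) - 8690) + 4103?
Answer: 95311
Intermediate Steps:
E = 85110 (E = -6*(((-1461 - 1*8137) - 8690) + 4103) = -6*(((-1461 - 8137) - 8690) + 4103) = -6*((-9598 - 8690) + 4103) = -6*(-18288 + 4103) = -6*(-14185) = 85110)
D(-101) + E = (-101)² + 85110 = 10201 + 85110 = 95311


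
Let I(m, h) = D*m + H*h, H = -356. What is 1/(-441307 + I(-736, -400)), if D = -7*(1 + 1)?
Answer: -1/288603 ≈ -3.4650e-6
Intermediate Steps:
D = -14 (D = -7*2 = -14)
I(m, h) = -356*h - 14*m (I(m, h) = -14*m - 356*h = -356*h - 14*m)
1/(-441307 + I(-736, -400)) = 1/(-441307 + (-356*(-400) - 14*(-736))) = 1/(-441307 + (142400 + 10304)) = 1/(-441307 + 152704) = 1/(-288603) = -1/288603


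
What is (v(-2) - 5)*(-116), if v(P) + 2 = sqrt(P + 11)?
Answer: 464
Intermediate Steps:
v(P) = -2 + sqrt(11 + P) (v(P) = -2 + sqrt(P + 11) = -2 + sqrt(11 + P))
(v(-2) - 5)*(-116) = ((-2 + sqrt(11 - 2)) - 5)*(-116) = ((-2 + sqrt(9)) - 5)*(-116) = ((-2 + 3) - 5)*(-116) = (1 - 5)*(-116) = -4*(-116) = 464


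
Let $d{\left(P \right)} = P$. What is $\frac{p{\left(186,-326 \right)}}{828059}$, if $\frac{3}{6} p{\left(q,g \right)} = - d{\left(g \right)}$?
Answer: $\frac{652}{828059} \approx 0.00078738$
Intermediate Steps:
$p{\left(q,g \right)} = - 2 g$ ($p{\left(q,g \right)} = 2 \left(- g\right) = - 2 g$)
$\frac{p{\left(186,-326 \right)}}{828059} = \frac{\left(-2\right) \left(-326\right)}{828059} = 652 \cdot \frac{1}{828059} = \frac{652}{828059}$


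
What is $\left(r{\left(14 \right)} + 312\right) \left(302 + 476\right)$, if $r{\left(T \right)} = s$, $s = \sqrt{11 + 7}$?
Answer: $242736 + 2334 \sqrt{2} \approx 2.4604 \cdot 10^{5}$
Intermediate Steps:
$s = 3 \sqrt{2}$ ($s = \sqrt{18} = 3 \sqrt{2} \approx 4.2426$)
$r{\left(T \right)} = 3 \sqrt{2}$
$\left(r{\left(14 \right)} + 312\right) \left(302 + 476\right) = \left(3 \sqrt{2} + 312\right) \left(302 + 476\right) = \left(312 + 3 \sqrt{2}\right) 778 = 242736 + 2334 \sqrt{2}$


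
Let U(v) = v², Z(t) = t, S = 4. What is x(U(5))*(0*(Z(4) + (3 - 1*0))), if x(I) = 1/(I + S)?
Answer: 0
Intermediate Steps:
x(I) = 1/(4 + I) (x(I) = 1/(I + 4) = 1/(4 + I))
x(U(5))*(0*(Z(4) + (3 - 1*0))) = (0*(4 + (3 - 1*0)))/(4 + 5²) = (0*(4 + (3 + 0)))/(4 + 25) = (0*(4 + 3))/29 = (0*7)/29 = (1/29)*0 = 0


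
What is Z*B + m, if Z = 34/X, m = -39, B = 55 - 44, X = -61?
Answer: -2753/61 ≈ -45.131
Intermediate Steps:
B = 11
Z = -34/61 (Z = 34/(-61) = 34*(-1/61) = -34/61 ≈ -0.55738)
Z*B + m = -34/61*11 - 39 = -374/61 - 39 = -2753/61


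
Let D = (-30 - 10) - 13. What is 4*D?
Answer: -212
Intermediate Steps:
D = -53 (D = -40 - 13 = -53)
4*D = 4*(-53) = -212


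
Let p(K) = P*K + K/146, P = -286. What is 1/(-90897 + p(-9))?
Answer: -146/12895167 ≈ -1.1322e-5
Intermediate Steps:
p(K) = -41755*K/146 (p(K) = -286*K + K/146 = -41755*K/146)
1/(-90897 + p(-9)) = 1/(-90897 - 41755/146*(-9)) = 1/(-90897 + 375795/146) = 1/(-12895167/146) = -146/12895167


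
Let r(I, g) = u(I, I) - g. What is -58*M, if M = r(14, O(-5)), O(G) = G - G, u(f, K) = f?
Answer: -812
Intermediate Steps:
O(G) = 0
r(I, g) = I - g
M = 14 (M = 14 - 1*0 = 14 + 0 = 14)
-58*M = -58*14 = -812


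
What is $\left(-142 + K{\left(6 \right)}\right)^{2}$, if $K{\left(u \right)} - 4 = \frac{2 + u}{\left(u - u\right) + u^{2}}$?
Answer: $\frac{1537600}{81} \approx 18983.0$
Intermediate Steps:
$K{\left(u \right)} = 4 + \frac{2 + u}{u^{2}}$ ($K{\left(u \right)} = 4 + \frac{2 + u}{\left(u - u\right) + u^{2}} = 4 + \frac{2 + u}{0 + u^{2}} = 4 + \frac{2 + u}{u^{2}}$)
$\left(-142 + K{\left(6 \right)}\right)^{2} = \left(-142 + \left(4 + \frac{1}{6} + \frac{2}{36}\right)\right)^{2} = \left(-142 + \left(4 + \frac{1}{6} + 2 \cdot \frac{1}{36}\right)\right)^{2} = \left(-142 + \left(4 + \frac{1}{6} + \frac{1}{18}\right)\right)^{2} = \left(-142 + \frac{38}{9}\right)^{2} = \left(- \frac{1240}{9}\right)^{2} = \frac{1537600}{81}$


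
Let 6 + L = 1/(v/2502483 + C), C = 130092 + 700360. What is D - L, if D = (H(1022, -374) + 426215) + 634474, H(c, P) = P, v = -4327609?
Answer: 2203546044033708464/2078187684707 ≈ 1.0603e+6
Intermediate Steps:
C = 830452
L = -12469123605759/2078187684707 (L = -6 + 1/(-4327609/2502483 + 830452) = -6 + 1/(2078187684707/2502483) = -6 + 2502483/2078187684707 = -12469123605759/2078187684707 ≈ -6.0000)
D = 1060315 (D = (-374 + 426215) + 634474 = 425841 + 634474 = 1060315)
D - L = 1060315 - 1*(-12469123605759/2078187684707) = 1060315 + 12469123605759/2078187684707 = 2203546044033708464/2078187684707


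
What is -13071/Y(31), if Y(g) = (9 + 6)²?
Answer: -4357/75 ≈ -58.093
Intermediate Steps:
Y(g) = 225 (Y(g) = 15² = 225)
-13071/Y(31) = -13071/225 = -13071*1/225 = -4357/75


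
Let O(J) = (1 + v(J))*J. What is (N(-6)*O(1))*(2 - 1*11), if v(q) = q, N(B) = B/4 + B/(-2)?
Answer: -27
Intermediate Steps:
N(B) = -B/4 (N(B) = B*(1/4) + B*(-1/2) = B/4 - B/2 = -B/4)
O(J) = J*(1 + J) (O(J) = (1 + J)*J = J*(1 + J))
(N(-6)*O(1))*(2 - 1*11) = ((-1/4*(-6))*(1*(1 + 1)))*(2 - 1*11) = (3*(1*2)/2)*(2 - 11) = ((3/2)*2)*(-9) = 3*(-9) = -27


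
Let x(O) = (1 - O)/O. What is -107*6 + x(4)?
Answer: -2571/4 ≈ -642.75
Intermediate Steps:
x(O) = (1 - O)/O
-107*6 + x(4) = -107*6 + (1 - 1*4)/4 = -642 + (1 - 4)/4 = -642 + (1/4)*(-3) = -642 - 3/4 = -2571/4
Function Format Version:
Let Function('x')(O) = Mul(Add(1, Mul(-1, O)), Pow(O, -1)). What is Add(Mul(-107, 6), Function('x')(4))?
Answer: Rational(-2571, 4) ≈ -642.75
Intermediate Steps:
Function('x')(O) = Mul(Pow(O, -1), Add(1, Mul(-1, O)))
Add(Mul(-107, 6), Function('x')(4)) = Add(Mul(-107, 6), Mul(Pow(4, -1), Add(1, Mul(-1, 4)))) = Add(-642, Mul(Rational(1, 4), Add(1, -4))) = Add(-642, Mul(Rational(1, 4), -3)) = Add(-642, Rational(-3, 4)) = Rational(-2571, 4)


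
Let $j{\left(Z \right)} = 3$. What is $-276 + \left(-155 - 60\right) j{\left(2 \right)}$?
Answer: $-921$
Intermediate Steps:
$-276 + \left(-155 - 60\right) j{\left(2 \right)} = -276 + \left(-155 - 60\right) 3 = -276 - 645 = -921$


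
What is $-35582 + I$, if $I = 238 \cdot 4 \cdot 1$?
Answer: $-34630$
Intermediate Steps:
$I = 952$ ($I = 238 \cdot 4 = 952$)
$-35582 + I = -35582 + 952 = -34630$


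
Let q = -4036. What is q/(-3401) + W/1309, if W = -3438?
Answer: -6409514/4451909 ≈ -1.4397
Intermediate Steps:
q/(-3401) + W/1309 = -4036/(-3401) - 3438/1309 = -4036*(-1/3401) - 3438*1/1309 = 4036/3401 - 3438/1309 = -6409514/4451909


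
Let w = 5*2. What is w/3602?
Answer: 5/1801 ≈ 0.0027762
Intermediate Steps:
w = 10
w/3602 = 10/3602 = (1/3602)*10 = 5/1801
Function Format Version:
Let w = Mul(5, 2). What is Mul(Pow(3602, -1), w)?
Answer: Rational(5, 1801) ≈ 0.0027762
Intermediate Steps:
w = 10
Mul(Pow(3602, -1), w) = Mul(Pow(3602, -1), 10) = Mul(Rational(1, 3602), 10) = Rational(5, 1801)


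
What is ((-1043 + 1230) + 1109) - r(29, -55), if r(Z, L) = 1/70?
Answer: 90719/70 ≈ 1296.0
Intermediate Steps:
r(Z, L) = 1/70
((-1043 + 1230) + 1109) - r(29, -55) = ((-1043 + 1230) + 1109) - 1*1/70 = (187 + 1109) - 1/70 = 1296 - 1/70 = 90719/70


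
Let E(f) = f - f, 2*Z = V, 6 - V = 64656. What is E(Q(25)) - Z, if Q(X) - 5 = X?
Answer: 32325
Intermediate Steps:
V = -64650 (V = 6 - 1*64656 = 6 - 64656 = -64650)
Q(X) = 5 + X
Z = -32325 (Z = (½)*(-64650) = -32325)
E(f) = 0
E(Q(25)) - Z = 0 - 1*(-32325) = 0 + 32325 = 32325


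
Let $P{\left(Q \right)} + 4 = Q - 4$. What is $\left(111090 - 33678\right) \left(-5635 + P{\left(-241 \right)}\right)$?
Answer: $-455492208$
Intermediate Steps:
$P{\left(Q \right)} = -8 + Q$ ($P{\left(Q \right)} = -4 + \left(Q - 4\right) = -4 + \left(-4 + Q\right) = -8 + Q$)
$\left(111090 - 33678\right) \left(-5635 + P{\left(-241 \right)}\right) = \left(111090 - 33678\right) \left(-5635 - 249\right) = 77412 \left(-5635 - 249\right) = 77412 \left(-5884\right) = -455492208$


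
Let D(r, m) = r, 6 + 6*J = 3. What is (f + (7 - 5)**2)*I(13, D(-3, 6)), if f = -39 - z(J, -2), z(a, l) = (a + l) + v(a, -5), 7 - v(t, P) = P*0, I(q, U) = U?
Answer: 237/2 ≈ 118.50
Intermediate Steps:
J = -1/2 (J = -1 + (1/6)*3 = -1 + 1/2 = -1/2 ≈ -0.50000)
v(t, P) = 7 (v(t, P) = 7 - P*0 = 7 - 1*0 = 7 + 0 = 7)
z(a, l) = 7 + a + l (z(a, l) = (a + l) + 7 = 7 + a + l)
f = -87/2 (f = -39 - (7 - 1/2 - 2) = -39 - 1*9/2 = -39 - 9/2 = -87/2 ≈ -43.500)
(f + (7 - 5)**2)*I(13, D(-3, 6)) = (-87/2 + (7 - 5)**2)*(-3) = (-87/2 + 2**2)*(-3) = (-87/2 + 4)*(-3) = -79/2*(-3) = 237/2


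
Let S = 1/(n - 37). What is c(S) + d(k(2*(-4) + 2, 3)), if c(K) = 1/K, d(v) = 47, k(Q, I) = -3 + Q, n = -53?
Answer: -43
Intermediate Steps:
S = -1/90 (S = 1/(-53 - 37) = 1/(-90) = -1/90 ≈ -0.011111)
c(S) + d(k(2*(-4) + 2, 3)) = 1/(-1/90) + 47 = -90 + 47 = -43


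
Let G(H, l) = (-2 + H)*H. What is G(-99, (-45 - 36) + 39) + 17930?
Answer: 27929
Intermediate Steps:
G(H, l) = H*(-2 + H)
G(-99, (-45 - 36) + 39) + 17930 = -99*(-2 - 99) + 17930 = -99*(-101) + 17930 = 9999 + 17930 = 27929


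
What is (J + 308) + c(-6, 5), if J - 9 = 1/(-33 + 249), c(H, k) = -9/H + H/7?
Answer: 480283/1512 ≈ 317.65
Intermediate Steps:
c(H, k) = -9/H + H/7 (c(H, k) = -9/H + H*(⅐) = -9/H + H/7)
J = 1945/216 (J = 9 + 1/(-33 + 249) = 9 + 1/216 = 1945/216 ≈ 9.0046)
(J + 308) + c(-6, 5) = (1945/216 + 308) + (-9/(-6) + (⅐)*(-6)) = 68473/216 + (-9*(-⅙) - 6/7) = 68473/216 + (3/2 - 6/7) = 68473/216 + 9/14 = 480283/1512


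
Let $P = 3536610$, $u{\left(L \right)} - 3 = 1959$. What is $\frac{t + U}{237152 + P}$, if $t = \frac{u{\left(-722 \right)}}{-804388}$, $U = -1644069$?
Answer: $- \frac{661234688367}{1517784433828} \approx -0.43566$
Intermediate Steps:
$u{\left(L \right)} = 1962$ ($u{\left(L \right)} = 3 + 1959 = 1962$)
$t = - \frac{981}{402194}$ ($t = \frac{1962}{-804388} = 1962 \left(- \frac{1}{804388}\right) = - \frac{981}{402194} \approx -0.0024391$)
$\frac{t + U}{237152 + P} = \frac{- \frac{981}{402194} - 1644069}{237152 + 3536610} = - \frac{661234688367}{402194 \cdot 3773762} = \left(- \frac{661234688367}{402194}\right) \frac{1}{3773762} = - \frac{661234688367}{1517784433828}$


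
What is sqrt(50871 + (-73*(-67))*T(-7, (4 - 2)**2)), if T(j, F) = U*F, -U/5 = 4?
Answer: I*sqrt(340409) ≈ 583.45*I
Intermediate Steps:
U = -20 (U = -5*4 = -20)
T(j, F) = -20*F
sqrt(50871 + (-73*(-67))*T(-7, (4 - 2)**2)) = sqrt(50871 + (-73*(-67))*(-20*(4 - 2)**2)) = sqrt(50871 + 4891*(-20*2**2)) = sqrt(50871 + 4891*(-20*4)) = sqrt(50871 + 4891*(-80)) = sqrt(50871 - 391280) = sqrt(-340409) = I*sqrt(340409)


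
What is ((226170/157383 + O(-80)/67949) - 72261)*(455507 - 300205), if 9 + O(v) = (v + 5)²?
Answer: -1904900176146737666/169746309 ≈ -1.1222e+10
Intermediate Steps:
O(v) = -9 + (5 + v)² (O(v) = -9 + (v + 5)² = -9 + (5 + v)²)
((226170/157383 + O(-80)/67949) - 72261)*(455507 - 300205) = ((226170/157383 + (-9 + (5 - 80)²)/67949) - 72261)*(455507 - 300205) = ((226170*(1/157383) + (-9 + (-75)²)*(1/67949)) - 72261)*155302 = ((25130/17487 + (-9 + 5625)*(1/67949)) - 72261)*155302 = ((25130/17487 + 5616*(1/67949)) - 72261)*155302 = ((25130/17487 + 5616/67949) - 72261)*155302 = (1805765362/1188224163 - 72261)*155302 = -85860460477181/1188224163*155302 = -1904900176146737666/169746309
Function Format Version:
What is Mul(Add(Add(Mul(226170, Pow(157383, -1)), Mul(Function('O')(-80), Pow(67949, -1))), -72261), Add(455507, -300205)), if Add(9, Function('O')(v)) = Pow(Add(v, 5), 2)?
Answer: Rational(-1904900176146737666, 169746309) ≈ -1.1222e+10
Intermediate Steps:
Function('O')(v) = Add(-9, Pow(Add(5, v), 2)) (Function('O')(v) = Add(-9, Pow(Add(v, 5), 2)) = Add(-9, Pow(Add(5, v), 2)))
Mul(Add(Add(Mul(226170, Pow(157383, -1)), Mul(Function('O')(-80), Pow(67949, -1))), -72261), Add(455507, -300205)) = Mul(Add(Add(Mul(226170, Pow(157383, -1)), Mul(Add(-9, Pow(Add(5, -80), 2)), Pow(67949, -1))), -72261), Add(455507, -300205)) = Mul(Add(Add(Mul(226170, Rational(1, 157383)), Mul(Add(-9, Pow(-75, 2)), Rational(1, 67949))), -72261), 155302) = Mul(Add(Add(Rational(25130, 17487), Mul(Add(-9, 5625), Rational(1, 67949))), -72261), 155302) = Mul(Add(Add(Rational(25130, 17487), Mul(5616, Rational(1, 67949))), -72261), 155302) = Mul(Add(Add(Rational(25130, 17487), Rational(5616, 67949)), -72261), 155302) = Mul(Add(Rational(1805765362, 1188224163), -72261), 155302) = Mul(Rational(-85860460477181, 1188224163), 155302) = Rational(-1904900176146737666, 169746309)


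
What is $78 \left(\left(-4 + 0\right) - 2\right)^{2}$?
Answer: $2808$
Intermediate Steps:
$78 \left(\left(-4 + 0\right) - 2\right)^{2} = 78 \left(-4 - 2\right)^{2} = 78 \left(-6\right)^{2} = 78 \cdot 36 = 2808$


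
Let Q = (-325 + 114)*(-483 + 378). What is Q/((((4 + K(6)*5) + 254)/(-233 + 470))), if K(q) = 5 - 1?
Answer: 5250735/278 ≈ 18888.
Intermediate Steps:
K(q) = 4
Q = 22155 (Q = -211*(-105) = 22155)
Q/((((4 + K(6)*5) + 254)/(-233 + 470))) = 22155/((((4 + 4*5) + 254)/(-233 + 470))) = 22155/((((4 + 20) + 254)/237)) = 22155/(((24 + 254)*(1/237))) = 22155/((278*(1/237))) = 22155/(278/237) = 22155*(237/278) = 5250735/278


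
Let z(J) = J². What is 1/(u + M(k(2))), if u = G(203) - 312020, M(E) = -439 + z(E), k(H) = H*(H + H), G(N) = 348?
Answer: -1/312047 ≈ -3.2046e-6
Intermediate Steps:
k(H) = 2*H² (k(H) = H*(2*H) = 2*H²)
M(E) = -439 + E²
u = -311672 (u = 348 - 312020 = -311672)
1/(u + M(k(2))) = 1/(-311672 + (-439 + (2*2²)²)) = 1/(-311672 + (-439 + (2*4)²)) = 1/(-311672 + (-439 + 8²)) = 1/(-311672 + (-439 + 64)) = 1/(-311672 - 375) = 1/(-312047) = -1/312047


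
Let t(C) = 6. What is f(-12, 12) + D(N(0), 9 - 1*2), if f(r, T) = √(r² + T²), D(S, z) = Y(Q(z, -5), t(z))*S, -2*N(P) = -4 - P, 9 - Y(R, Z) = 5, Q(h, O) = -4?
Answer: 8 + 12*√2 ≈ 24.971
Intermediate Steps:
Y(R, Z) = 4 (Y(R, Z) = 9 - 1*5 = 9 - 5 = 4)
N(P) = 2 + P/2 (N(P) = -(-4 - P)/2 = 2 + P/2)
D(S, z) = 4*S
f(r, T) = √(T² + r²)
f(-12, 12) + D(N(0), 9 - 1*2) = √(12² + (-12)²) + 4*(2 + (½)*0) = √(144 + 144) + 4*(2 + 0) = √288 + 4*2 = 12*√2 + 8 = 8 + 12*√2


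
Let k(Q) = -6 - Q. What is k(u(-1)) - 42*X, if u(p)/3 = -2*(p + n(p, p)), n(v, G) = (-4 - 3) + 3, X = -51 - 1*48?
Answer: 4122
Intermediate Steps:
X = -99 (X = -51 - 48 = -99)
n(v, G) = -4 (n(v, G) = -7 + 3 = -4)
u(p) = 24 - 6*p (u(p) = 3*(-2*(p - 4)) = 3*(-2*(-4 + p)) = 3*(8 - 2*p) = 24 - 6*p)
k(u(-1)) - 42*X = (-6 - (24 - 6*(-1))) - 42*(-99) = (-6 - (24 + 6)) + 4158 = (-6 - 1*30) + 4158 = (-6 - 30) + 4158 = -36 + 4158 = 4122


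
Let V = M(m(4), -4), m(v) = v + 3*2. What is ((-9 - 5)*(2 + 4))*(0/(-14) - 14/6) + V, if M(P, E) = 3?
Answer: 199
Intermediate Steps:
m(v) = 6 + v (m(v) = v + 6 = 6 + v)
V = 3
((-9 - 5)*(2 + 4))*(0/(-14) - 14/6) + V = ((-9 - 5)*(2 + 4))*(0/(-14) - 14/6) + 3 = (-14*6)*(0*(-1/14) - 14*⅙) + 3 = -84*(0 - 7/3) + 3 = -84*(-7/3) + 3 = 196 + 3 = 199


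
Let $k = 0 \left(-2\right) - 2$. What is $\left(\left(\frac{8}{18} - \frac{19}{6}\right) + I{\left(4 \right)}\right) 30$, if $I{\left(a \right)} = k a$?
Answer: $- \frac{965}{3} \approx -321.67$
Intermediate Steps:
$k = -2$ ($k = 0 - 2 = -2$)
$I{\left(a \right)} = - 2 a$
$\left(\left(\frac{8}{18} - \frac{19}{6}\right) + I{\left(4 \right)}\right) 30 = \left(\left(\frac{8}{18} - \frac{19}{6}\right) - 8\right) 30 = \left(\left(8 \cdot \frac{1}{18} - \frac{19}{6}\right) - 8\right) 30 = \left(\left(\frac{4}{9} - \frac{19}{6}\right) - 8\right) 30 = \left(- \frac{49}{18} - 8\right) 30 = \left(- \frac{193}{18}\right) 30 = - \frac{965}{3}$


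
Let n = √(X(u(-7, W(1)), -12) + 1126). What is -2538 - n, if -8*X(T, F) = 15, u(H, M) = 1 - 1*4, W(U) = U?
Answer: -2538 - 23*√34/4 ≈ -2571.5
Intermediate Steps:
u(H, M) = -3 (u(H, M) = 1 - 4 = -3)
X(T, F) = -15/8 (X(T, F) = -⅛*15 = -15/8)
n = 23*√34/4 (n = √(-15/8 + 1126) = √(8993/8) = 23*√34/4 ≈ 33.528)
-2538 - n = -2538 - 23*√34/4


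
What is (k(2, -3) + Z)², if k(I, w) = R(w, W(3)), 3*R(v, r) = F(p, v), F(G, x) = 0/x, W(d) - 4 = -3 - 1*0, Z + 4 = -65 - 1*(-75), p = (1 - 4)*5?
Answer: 36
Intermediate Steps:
p = -15 (p = -3*5 = -15)
Z = 6 (Z = -4 + (-65 - 1*(-75)) = -4 + (-65 + 75) = -4 + 10 = 6)
W(d) = 1 (W(d) = 4 + (-3 - 1*0) = 4 + (-3 + 0) = 4 - 3 = 1)
F(G, x) = 0
R(v, r) = 0 (R(v, r) = (⅓)*0 = 0)
k(I, w) = 0
(k(2, -3) + Z)² = (0 + 6)² = 6² = 36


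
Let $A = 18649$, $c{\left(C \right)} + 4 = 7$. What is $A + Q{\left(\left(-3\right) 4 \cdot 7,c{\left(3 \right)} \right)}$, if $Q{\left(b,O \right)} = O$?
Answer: $18652$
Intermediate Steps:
$c{\left(C \right)} = 3$ ($c{\left(C \right)} = -4 + 7 = 3$)
$A + Q{\left(\left(-3\right) 4 \cdot 7,c{\left(3 \right)} \right)} = 18649 + 3 = 18652$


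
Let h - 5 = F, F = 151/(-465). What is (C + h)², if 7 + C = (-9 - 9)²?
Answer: 22373877241/216225 ≈ 1.0348e+5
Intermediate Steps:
F = -151/465 (F = 151*(-1/465) = -151/465 ≈ -0.32473)
h = 2174/465 (h = 5 - 151/465 = 2174/465 ≈ 4.6753)
C = 317 (C = -7 + (-9 - 9)² = -7 + (-18)² = -7 + 324 = 317)
(C + h)² = (317 + 2174/465)² = (149579/465)² = 22373877241/216225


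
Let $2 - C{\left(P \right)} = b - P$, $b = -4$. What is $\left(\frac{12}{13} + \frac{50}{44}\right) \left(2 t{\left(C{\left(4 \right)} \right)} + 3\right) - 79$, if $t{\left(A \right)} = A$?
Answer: $- \frac{9047}{286} \approx -31.633$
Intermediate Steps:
$C{\left(P \right)} = 6 + P$ ($C{\left(P \right)} = 2 - \left(-4 - P\right) = 2 + \left(4 + P\right) = 6 + P$)
$\left(\frac{12}{13} + \frac{50}{44}\right) \left(2 t{\left(C{\left(4 \right)} \right)} + 3\right) - 79 = \left(\frac{12}{13} + \frac{50}{44}\right) \left(2 \left(6 + 4\right) + 3\right) - 79 = \left(12 \cdot \frac{1}{13} + 50 \cdot \frac{1}{44}\right) \left(2 \cdot 10 + 3\right) - 79 = \left(\frac{12}{13} + \frac{25}{22}\right) \left(20 + 3\right) - 79 = \frac{589}{286} \cdot 23 - 79 = \frac{13547}{286} - 79 = - \frac{9047}{286}$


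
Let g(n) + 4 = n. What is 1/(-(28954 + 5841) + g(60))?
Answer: -1/34739 ≈ -2.8786e-5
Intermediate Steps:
g(n) = -4 + n
1/(-(28954 + 5841) + g(60)) = 1/(-(28954 + 5841) + (-4 + 60)) = 1/(-1*34795 + 56) = 1/(-34795 + 56) = 1/(-34739) = -1/34739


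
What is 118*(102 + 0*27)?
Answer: 12036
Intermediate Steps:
118*(102 + 0*27) = 118*(102 + 0) = 118*102 = 12036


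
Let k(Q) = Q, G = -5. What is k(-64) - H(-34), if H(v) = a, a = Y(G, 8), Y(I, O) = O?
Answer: -72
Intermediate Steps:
a = 8
H(v) = 8
k(-64) - H(-34) = -64 - 1*8 = -64 - 8 = -72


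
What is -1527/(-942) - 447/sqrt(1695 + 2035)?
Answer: 509/314 - 447*sqrt(3730)/3730 ≈ -5.6980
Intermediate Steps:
-1527/(-942) - 447/sqrt(1695 + 2035) = -1527*(-1/942) - 447*sqrt(3730)/3730 = 509/314 - 447*sqrt(3730)/3730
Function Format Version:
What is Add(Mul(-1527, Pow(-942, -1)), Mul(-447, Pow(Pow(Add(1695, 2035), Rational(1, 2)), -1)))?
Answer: Add(Rational(509, 314), Mul(Rational(-447, 3730), Pow(3730, Rational(1, 2)))) ≈ -5.6980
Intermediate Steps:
Add(Mul(-1527, Pow(-942, -1)), Mul(-447, Pow(Pow(Add(1695, 2035), Rational(1, 2)), -1))) = Add(Mul(-1527, Rational(-1, 942)), Mul(-447, Pow(Pow(3730, Rational(1, 2)), -1))) = Add(Rational(509, 314), Mul(-447, Mul(Rational(1, 3730), Pow(3730, Rational(1, 2))))) = Add(Rational(509, 314), Mul(Rational(-447, 3730), Pow(3730, Rational(1, 2))))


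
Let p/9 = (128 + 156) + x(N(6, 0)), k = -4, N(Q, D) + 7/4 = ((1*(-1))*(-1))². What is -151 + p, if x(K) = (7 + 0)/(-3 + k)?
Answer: 2396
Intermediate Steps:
N(Q, D) = -¾ (N(Q, D) = -7/4 + ((1*(-1))*(-1))² = -7/4 + (-1*(-1))² = -7/4 + 1² = -7/4 + 1 = -¾)
x(K) = -1 (x(K) = (7 + 0)/(-3 - 4) = 7/(-7) = 7*(-⅐) = -1)
p = 2547 (p = 9*((128 + 156) - 1) = 9*(284 - 1) = 9*283 = 2547)
-151 + p = -151 + 2547 = 2396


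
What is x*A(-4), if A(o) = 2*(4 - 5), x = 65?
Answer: -130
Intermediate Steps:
A(o) = -2 (A(o) = 2*(-1) = -2)
x*A(-4) = 65*(-2) = -130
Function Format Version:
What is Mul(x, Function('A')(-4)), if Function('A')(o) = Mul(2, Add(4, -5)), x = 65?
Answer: -130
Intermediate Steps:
Function('A')(o) = -2 (Function('A')(o) = Mul(2, -1) = -2)
Mul(x, Function('A')(-4)) = Mul(65, -2) = -130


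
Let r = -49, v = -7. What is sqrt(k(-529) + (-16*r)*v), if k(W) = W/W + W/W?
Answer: I*sqrt(5486) ≈ 74.068*I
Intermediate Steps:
k(W) = 2 (k(W) = 1 + 1 = 2)
sqrt(k(-529) + (-16*r)*v) = sqrt(2 - 16*(-49)*(-7)) = sqrt(2 + 784*(-7)) = sqrt(2 - 5488) = sqrt(-5486) = I*sqrt(5486)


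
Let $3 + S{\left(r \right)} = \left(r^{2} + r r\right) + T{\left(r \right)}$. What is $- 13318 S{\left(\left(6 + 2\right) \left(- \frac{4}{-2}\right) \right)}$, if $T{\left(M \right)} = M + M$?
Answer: $-7205038$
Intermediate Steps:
$T{\left(M \right)} = 2 M$
$S{\left(r \right)} = -3 + 2 r + 2 r^{2}$ ($S{\left(r \right)} = -3 + \left(\left(r^{2} + r r\right) + 2 r\right) = -3 + \left(\left(r^{2} + r^{2}\right) + 2 r\right) = -3 + \left(2 r^{2} + 2 r\right) = -3 + \left(2 r + 2 r^{2}\right) = -3 + 2 r + 2 r^{2}$)
$- 13318 S{\left(\left(6 + 2\right) \left(- \frac{4}{-2}\right) \right)} = - 13318 \left(-3 + 2 \left(6 + 2\right) \left(- \frac{4}{-2}\right) + 2 \left(\left(6 + 2\right) \left(- \frac{4}{-2}\right)\right)^{2}\right) = - 13318 \left(-3 + 2 \cdot 8 \left(\left(-4\right) \left(- \frac{1}{2}\right)\right) + 2 \left(8 \left(\left(-4\right) \left(- \frac{1}{2}\right)\right)\right)^{2}\right) = - 13318 \left(-3 + 2 \cdot 8 \cdot 2 + 2 \left(8 \cdot 2\right)^{2}\right) = - 13318 \left(-3 + 2 \cdot 16 + 2 \cdot 16^{2}\right) = - 13318 \left(-3 + 32 + 2 \cdot 256\right) = - 13318 \left(-3 + 32 + 512\right) = \left(-13318\right) 541 = -7205038$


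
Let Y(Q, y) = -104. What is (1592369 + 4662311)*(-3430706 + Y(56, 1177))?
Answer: -21458618690800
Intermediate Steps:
(1592369 + 4662311)*(-3430706 + Y(56, 1177)) = (1592369 + 4662311)*(-3430706 - 104) = 6254680*(-3430810) = -21458618690800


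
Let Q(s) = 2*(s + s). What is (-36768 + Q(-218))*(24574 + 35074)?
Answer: -2245150720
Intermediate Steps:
Q(s) = 4*s (Q(s) = 2*(2*s) = 4*s)
(-36768 + Q(-218))*(24574 + 35074) = (-36768 + 4*(-218))*(24574 + 35074) = (-36768 - 872)*59648 = -37640*59648 = -2245150720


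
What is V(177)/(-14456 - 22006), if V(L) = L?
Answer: -1/206 ≈ -0.0048544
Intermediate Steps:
V(177)/(-14456 - 22006) = 177/(-14456 - 22006) = 177/(-36462) = 177*(-1/36462) = -1/206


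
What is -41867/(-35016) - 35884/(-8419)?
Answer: 1608992417/294799704 ≈ 5.4579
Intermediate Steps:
-41867/(-35016) - 35884/(-8419) = -41867*(-1/35016) - 35884*(-1/8419) = 41867/35016 + 35884/8419 = 1608992417/294799704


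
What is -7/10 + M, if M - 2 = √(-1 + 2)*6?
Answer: 73/10 ≈ 7.3000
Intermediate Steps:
M = 8 (M = 2 + √(-1 + 2)*6 = 2 + √1*6 = 2 + 1*6 = 2 + 6 = 8)
-7/10 + M = -7/10 + 8 = 73/10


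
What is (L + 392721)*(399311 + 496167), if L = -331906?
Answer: 54458494570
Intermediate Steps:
(L + 392721)*(399311 + 496167) = (-331906 + 392721)*(399311 + 496167) = 60815*895478 = 54458494570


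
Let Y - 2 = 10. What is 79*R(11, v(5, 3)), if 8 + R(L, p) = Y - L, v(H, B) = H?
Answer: -553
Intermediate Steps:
Y = 12 (Y = 2 + 10 = 12)
R(L, p) = 4 - L (R(L, p) = -8 + (12 - L) = 4 - L)
79*R(11, v(5, 3)) = 79*(4 - 1*11) = 79*(4 - 11) = 79*(-7) = -553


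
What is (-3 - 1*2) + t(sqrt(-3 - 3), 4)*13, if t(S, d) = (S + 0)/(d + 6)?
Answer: -5 + 13*I*sqrt(6)/10 ≈ -5.0 + 3.1843*I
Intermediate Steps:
t(S, d) = S/(6 + d)
(-3 - 1*2) + t(sqrt(-3 - 3), 4)*13 = (-3 - 1*2) + (sqrt(-3 - 3)/(6 + 4))*13 = (-3 - 2) + (sqrt(-6)/10)*13 = -5 + ((I*sqrt(6))*(1/10))*13 = -5 + (I*sqrt(6)/10)*13 = -5 + 13*I*sqrt(6)/10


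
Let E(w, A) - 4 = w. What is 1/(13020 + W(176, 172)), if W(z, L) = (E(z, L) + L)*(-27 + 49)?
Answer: 1/20764 ≈ 4.8160e-5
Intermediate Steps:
E(w, A) = 4 + w
W(z, L) = 88 + 22*L + 22*z (W(z, L) = ((4 + z) + L)*(-27 + 49) = (4 + L + z)*22 = 88 + 22*L + 22*z)
1/(13020 + W(176, 172)) = 1/(13020 + (88 + 22*172 + 22*176)) = 1/(13020 + (88 + 3784 + 3872)) = 1/(13020 + 7744) = 1/20764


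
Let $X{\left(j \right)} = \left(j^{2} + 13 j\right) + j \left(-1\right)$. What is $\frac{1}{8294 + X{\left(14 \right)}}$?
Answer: $\frac{1}{8658} \approx 0.0001155$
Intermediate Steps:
$X{\left(j \right)} = j^{2} + 12 j$ ($X{\left(j \right)} = \left(j^{2} + 13 j\right) - j = j^{2} + 12 j$)
$\frac{1}{8294 + X{\left(14 \right)}} = \frac{1}{8294 + 14 \left(12 + 14\right)} = \frac{1}{8294 + 14 \cdot 26} = \frac{1}{8294 + 364} = \frac{1}{8658}$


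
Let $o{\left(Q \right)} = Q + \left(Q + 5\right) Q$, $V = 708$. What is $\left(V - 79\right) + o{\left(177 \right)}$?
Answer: $33020$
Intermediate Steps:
$o{\left(Q \right)} = Q + Q \left(5 + Q\right)$ ($o{\left(Q \right)} = Q + \left(5 + Q\right) Q = Q + Q \left(5 + Q\right)$)
$\left(V - 79\right) + o{\left(177 \right)} = \left(708 - 79\right) + 177 \left(6 + 177\right) = 629 + 177 \cdot 183 = 629 + 32391 = 33020$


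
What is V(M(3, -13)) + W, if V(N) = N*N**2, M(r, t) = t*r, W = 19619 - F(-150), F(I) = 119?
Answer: -39819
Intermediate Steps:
W = 19500 (W = 19619 - 1*119 = 19619 - 119 = 19500)
M(r, t) = r*t
V(N) = N**3
V(M(3, -13)) + W = (3*(-13))**3 + 19500 = (-39)**3 + 19500 = -59319 + 19500 = -39819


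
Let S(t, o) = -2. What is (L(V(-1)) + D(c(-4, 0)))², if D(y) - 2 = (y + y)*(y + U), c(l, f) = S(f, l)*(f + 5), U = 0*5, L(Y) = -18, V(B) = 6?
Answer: 33856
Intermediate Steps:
U = 0
c(l, f) = -10 - 2*f (c(l, f) = -2*(f + 5) = -2*(5 + f) = -10 - 2*f)
D(y) = 2 + 2*y² (D(y) = 2 + (y + y)*(y + 0) = 2 + (2*y)*y = 2 + 2*y²)
(L(V(-1)) + D(c(-4, 0)))² = (-18 + (2 + 2*(-10 - 2*0)²))² = (-18 + (2 + 2*(-10 + 0)²))² = (-18 + (2 + 2*(-10)²))² = (-18 + (2 + 2*100))² = (-18 + (2 + 200))² = (-18 + 202)² = 184² = 33856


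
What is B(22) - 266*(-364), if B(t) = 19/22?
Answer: 2130147/22 ≈ 96825.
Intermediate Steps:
B(t) = 19/22 (B(t) = 19*(1/22) = 19/22)
B(22) - 266*(-364) = 19/22 - 266*(-364) = 19/22 + 96824 = 2130147/22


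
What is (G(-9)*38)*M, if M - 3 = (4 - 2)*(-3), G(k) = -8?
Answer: 912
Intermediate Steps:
M = -3 (M = 3 + (4 - 2)*(-3) = 3 + 2*(-3) = 3 - 6 = -3)
(G(-9)*38)*M = -8*38*(-3) = -304*(-3) = 912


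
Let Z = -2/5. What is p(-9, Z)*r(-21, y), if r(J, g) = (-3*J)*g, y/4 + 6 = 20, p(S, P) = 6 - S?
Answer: 52920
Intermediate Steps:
Z = -⅖ (Z = -2*⅕ = -⅖ ≈ -0.40000)
y = 56 (y = -24 + 4*20 = -24 + 80 = 56)
r(J, g) = -3*J*g
p(-9, Z)*r(-21, y) = (6 - 1*(-9))*(-3*(-21)*56) = (6 + 9)*3528 = 15*3528 = 52920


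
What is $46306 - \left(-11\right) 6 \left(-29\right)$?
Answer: $44392$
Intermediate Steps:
$46306 - \left(-11\right) 6 \left(-29\right) = 46306 - \left(-66\right) \left(-29\right) = 46306 - 1914 = 44392$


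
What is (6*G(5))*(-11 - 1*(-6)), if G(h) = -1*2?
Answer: 60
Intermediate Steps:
G(h) = -2
(6*G(5))*(-11 - 1*(-6)) = (6*(-2))*(-11 - 1*(-6)) = -12*(-11 + 6) = -12*(-5) = 60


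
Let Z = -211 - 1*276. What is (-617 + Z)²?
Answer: 1218816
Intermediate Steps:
Z = -487 (Z = -211 - 276 = -487)
(-617 + Z)² = (-617 - 487)² = (-1104)² = 1218816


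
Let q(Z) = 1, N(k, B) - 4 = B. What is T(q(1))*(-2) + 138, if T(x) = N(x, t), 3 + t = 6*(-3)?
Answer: 172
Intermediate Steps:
t = -21 (t = -3 + 6*(-3) = -3 - 18 = -21)
N(k, B) = 4 + B
T(x) = -17 (T(x) = 4 - 21 = -17)
T(q(1))*(-2) + 138 = -17*(-2) + 138 = 34 + 138 = 172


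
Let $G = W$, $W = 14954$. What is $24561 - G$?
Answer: $9607$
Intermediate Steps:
$G = 14954$
$24561 - G = 24561 - 14954 = 9607$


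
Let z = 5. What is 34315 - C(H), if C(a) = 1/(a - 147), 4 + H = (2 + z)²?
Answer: 3500131/102 ≈ 34315.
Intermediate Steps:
H = 45 (H = -4 + (2 + 5)² = -4 + 7² = -4 + 49 = 45)
C(a) = 1/(-147 + a)
34315 - C(H) = 34315 - 1/(-147 + 45) = 34315 - 1/(-102) = 34315 - 1*(-1/102) = 34315 + 1/102 = 3500131/102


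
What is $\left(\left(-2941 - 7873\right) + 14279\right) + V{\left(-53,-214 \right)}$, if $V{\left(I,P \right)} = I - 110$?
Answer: $3302$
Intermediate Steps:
$V{\left(I,P \right)} = -110 + I$
$\left(\left(-2941 - 7873\right) + 14279\right) + V{\left(-53,-214 \right)} = \left(\left(-2941 - 7873\right) + 14279\right) - 163 = \left(-10814 + 14279\right) - 163 = 3465 - 163 = 3302$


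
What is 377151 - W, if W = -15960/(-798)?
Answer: 377131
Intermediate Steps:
W = 20 (W = -15960*(-1)/798 = -210*(-2/21) = 20)
377151 - W = 377151 - 1*20 = 377151 - 20 = 377131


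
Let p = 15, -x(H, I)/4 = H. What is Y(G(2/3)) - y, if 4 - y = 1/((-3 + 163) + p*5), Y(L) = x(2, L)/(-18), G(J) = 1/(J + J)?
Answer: -7511/2115 ≈ -3.5513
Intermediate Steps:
G(J) = 1/(2*J)
x(H, I) = -4*H
Y(L) = 4/9 (Y(L) = -4*2/(-18) = -8*(-1/18) = 4/9)
y = 939/235 (y = 4 - 1/((-3 + 163) + 15*5) = 4 - 1/(160 + 75) = 4 - 1/235 = 939/235 ≈ 3.9957)
Y(G(2/3)) - y = 4/9 - 1*939/235 = 4/9 - 939/235 = -7511/2115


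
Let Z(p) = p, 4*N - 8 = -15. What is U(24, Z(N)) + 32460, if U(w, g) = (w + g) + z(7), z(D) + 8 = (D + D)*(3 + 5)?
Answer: 130345/4 ≈ 32586.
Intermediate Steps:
N = -7/4 (N = 2 + (¼)*(-15) = 2 - 15/4 = -7/4 ≈ -1.7500)
z(D) = -8 + 16*D (z(D) = -8 + (D + D)*(3 + 5) = -8 + (2*D)*8 = -8 + 16*D)
U(w, g) = 104 + g + w (U(w, g) = (w + g) + (-8 + 16*7) = (g + w) + (-8 + 112) = (g + w) + 104 = 104 + g + w)
U(24, Z(N)) + 32460 = (104 - 7/4 + 24) + 32460 = 505/4 + 32460 = 130345/4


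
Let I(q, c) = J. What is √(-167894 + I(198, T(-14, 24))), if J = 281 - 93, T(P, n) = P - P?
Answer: 33*I*√154 ≈ 409.52*I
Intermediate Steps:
T(P, n) = 0
J = 188
I(q, c) = 188
√(-167894 + I(198, T(-14, 24))) = √(-167894 + 188) = √(-167706) = 33*I*√154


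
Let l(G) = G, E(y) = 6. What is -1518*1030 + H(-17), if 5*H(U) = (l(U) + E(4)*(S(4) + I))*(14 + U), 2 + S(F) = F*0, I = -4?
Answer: -7817541/5 ≈ -1.5635e+6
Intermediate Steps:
S(F) = -2 (S(F) = -2 + F*0 = -2 + 0 = -2)
H(U) = (-36 + U)*(14 + U)/5 (H(U) = ((U + 6*(-2 - 4))*(14 + U))/5 = ((U + 6*(-6))*(14 + U))/5 = ((U - 36)*(14 + U))/5 = ((-36 + U)*(14 + U))/5 = (-36 + U)*(14 + U)/5)
-1518*1030 + H(-17) = -1518*1030 + (-504/5 - 22/5*(-17) + (⅕)*(-17)²) = -1563540 + (-504/5 + 374/5 + (⅕)*289) = -1563540 + (-504/5 + 374/5 + 289/5) = -1563540 + 159/5 = -7817541/5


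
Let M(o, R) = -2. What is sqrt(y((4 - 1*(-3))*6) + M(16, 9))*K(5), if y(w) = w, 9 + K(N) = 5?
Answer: -8*sqrt(10) ≈ -25.298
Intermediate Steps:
K(N) = -4 (K(N) = -9 + 5 = -4)
sqrt(y((4 - 1*(-3))*6) + M(16, 9))*K(5) = sqrt((4 - 1*(-3))*6 - 2)*(-4) = sqrt((4 + 3)*6 - 2)*(-4) = sqrt(7*6 - 2)*(-4) = sqrt(42 - 2)*(-4) = sqrt(40)*(-4) = (2*sqrt(10))*(-4) = -8*sqrt(10)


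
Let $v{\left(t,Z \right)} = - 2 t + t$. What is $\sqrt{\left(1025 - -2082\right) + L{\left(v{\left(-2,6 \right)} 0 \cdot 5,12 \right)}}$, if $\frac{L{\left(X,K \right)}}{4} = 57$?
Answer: $\sqrt{3335} \approx 57.749$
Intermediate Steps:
$v{\left(t,Z \right)} = - t$
$L{\left(X,K \right)} = 228$ ($L{\left(X,K \right)} = 4 \cdot 57 = 228$)
$\sqrt{\left(1025 - -2082\right) + L{\left(v{\left(-2,6 \right)} 0 \cdot 5,12 \right)}} = \sqrt{\left(1025 - -2082\right) + 228} = \sqrt{\left(1025 + 2082\right) + 228} = \sqrt{3107 + 228} = \sqrt{3335}$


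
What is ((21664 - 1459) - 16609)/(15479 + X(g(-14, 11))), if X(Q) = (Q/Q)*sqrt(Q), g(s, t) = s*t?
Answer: 1919396/8262055 - 124*I*sqrt(154)/8262055 ≈ 0.23231 - 0.00018625*I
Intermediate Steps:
X(Q) = sqrt(Q) (X(Q) = 1*sqrt(Q) = sqrt(Q))
((21664 - 1459) - 16609)/(15479 + X(g(-14, 11))) = ((21664 - 1459) - 16609)/(15479 + sqrt(-14*11)) = (20205 - 16609)/(15479 + sqrt(-154)) = 3596/(15479 + I*sqrt(154))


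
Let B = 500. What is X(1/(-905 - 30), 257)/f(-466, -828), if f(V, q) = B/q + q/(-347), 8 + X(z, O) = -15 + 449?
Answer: 30599154/128021 ≈ 239.02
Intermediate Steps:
X(z, O) = 426 (X(z, O) = -8 + (-15 + 449) = -8 + 434 = 426)
f(V, q) = 500/q - q/347 (f(V, q) = 500/q + q/(-347) = 500/q + q*(-1/347) = 500/q - q/347)
X(1/(-905 - 30), 257)/f(-466, -828) = 426/(500/(-828) - 1/347*(-828)) = 426/(500*(-1/828) + 828/347) = 426/(-125/207 + 828/347) = 426/(128021/71829) = 426*(71829/128021) = 30599154/128021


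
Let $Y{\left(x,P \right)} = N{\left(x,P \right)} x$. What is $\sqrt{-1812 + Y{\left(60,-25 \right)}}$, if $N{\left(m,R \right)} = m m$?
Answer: $2 \sqrt{53547} \approx 462.8$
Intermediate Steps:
$N{\left(m,R \right)} = m^{2}$
$Y{\left(x,P \right)} = x^{3}$ ($Y{\left(x,P \right)} = x^{2} x = x^{3}$)
$\sqrt{-1812 + Y{\left(60,-25 \right)}} = \sqrt{-1812 + 60^{3}} = \sqrt{-1812 + 216000} = \sqrt{214188} = 2 \sqrt{53547}$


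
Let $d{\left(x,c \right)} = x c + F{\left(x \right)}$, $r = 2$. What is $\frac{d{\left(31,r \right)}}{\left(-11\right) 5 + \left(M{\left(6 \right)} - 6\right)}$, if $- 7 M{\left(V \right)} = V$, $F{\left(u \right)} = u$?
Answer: $- \frac{651}{433} \approx -1.5035$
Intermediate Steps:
$M{\left(V \right)} = - \frac{V}{7}$
$d{\left(x,c \right)} = x + c x$ ($d{\left(x,c \right)} = x c + x = c x + x = x + c x$)
$\frac{d{\left(31,r \right)}}{\left(-11\right) 5 + \left(M{\left(6 \right)} - 6\right)} = \frac{31 \left(1 + 2\right)}{\left(-11\right) 5 - \frac{48}{7}} = \frac{31 \cdot 3}{-55 - \frac{48}{7}} = \frac{93}{-55 - \frac{48}{7}} = \frac{93}{- \frac{433}{7}} = 93 \left(- \frac{7}{433}\right) = - \frac{651}{433}$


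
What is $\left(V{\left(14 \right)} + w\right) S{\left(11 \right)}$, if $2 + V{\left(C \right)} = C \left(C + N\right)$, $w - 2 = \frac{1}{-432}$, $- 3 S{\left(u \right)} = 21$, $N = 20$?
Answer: $- \frac{1439417}{432} \approx -3332.0$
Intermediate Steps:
$S{\left(u \right)} = -7$ ($S{\left(u \right)} = \left(- \frac{1}{3}\right) 21 = -7$)
$w = \frac{863}{432}$ ($w = 2 + \frac{1}{-432} = 2 - \frac{1}{432} = \frac{863}{432} \approx 1.9977$)
$V{\left(C \right)} = -2 + C \left(20 + C\right)$ ($V{\left(C \right)} = -2 + C \left(C + 20\right) = -2 + C \left(20 + C\right)$)
$\left(V{\left(14 \right)} + w\right) S{\left(11 \right)} = \left(\left(-2 + 14^{2} + 20 \cdot 14\right) + \frac{863}{432}\right) \left(-7\right) = \left(\left(-2 + 196 + 280\right) + \frac{863}{432}\right) \left(-7\right) = \left(474 + \frac{863}{432}\right) \left(-7\right) = \frac{205631}{432} \left(-7\right) = - \frac{1439417}{432}$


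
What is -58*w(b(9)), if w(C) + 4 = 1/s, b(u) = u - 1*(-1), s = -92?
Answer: 10701/46 ≈ 232.63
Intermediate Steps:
b(u) = 1 + u (b(u) = u + 1 = 1 + u)
w(C) = -369/92 (w(C) = -4 + 1/(-92) = -4 - 1/92 = -369/92)
-58*w(b(9)) = -58*(-369/92) = 10701/46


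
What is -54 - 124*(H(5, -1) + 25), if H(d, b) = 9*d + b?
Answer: -8610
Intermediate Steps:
H(d, b) = b + 9*d
-54 - 124*(H(5, -1) + 25) = -54 - 124*((-1 + 9*5) + 25) = -54 - 124*((-1 + 45) + 25) = -54 - 124*(44 + 25) = -54 - 124*69 = -54 - 8556 = -8610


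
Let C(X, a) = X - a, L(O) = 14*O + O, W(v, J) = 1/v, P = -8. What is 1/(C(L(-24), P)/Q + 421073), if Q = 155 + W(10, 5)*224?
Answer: 887/373489991 ≈ 2.3749e-6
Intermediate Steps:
L(O) = 15*O
Q = 887/5 (Q = 155 + 224/10 = 155 + (⅒)*224 = 155 + 112/5 = 887/5 ≈ 177.40)
1/(C(L(-24), P)/Q + 421073) = 1/((15*(-24) - 1*(-8))/(887/5) + 421073) = 1/((-360 + 8)*(5/887) + 421073) = 1/(-352*5/887 + 421073) = 1/(-1760/887 + 421073) = 1/(373489991/887) = 887/373489991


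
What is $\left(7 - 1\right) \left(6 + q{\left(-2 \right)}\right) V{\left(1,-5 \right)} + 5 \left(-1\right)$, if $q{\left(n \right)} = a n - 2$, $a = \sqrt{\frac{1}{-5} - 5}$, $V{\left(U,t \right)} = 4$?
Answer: $91 - \frac{48 i \sqrt{130}}{5} \approx 91.0 - 109.46 i$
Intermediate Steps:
$a = \frac{i \sqrt{130}}{5}$ ($a = \sqrt{- \frac{1}{5} - 5} = \sqrt{- \frac{26}{5}} = \frac{i \sqrt{130}}{5} \approx 2.2803 i$)
$q{\left(n \right)} = -2 + \frac{i n \sqrt{130}}{5}$ ($q{\left(n \right)} = \frac{i \sqrt{130}}{5} n - 2 = \frac{i n \sqrt{130}}{5} - 2 = -2 + \frac{i n \sqrt{130}}{5}$)
$\left(7 - 1\right) \left(6 + q{\left(-2 \right)}\right) V{\left(1,-5 \right)} + 5 \left(-1\right) = \left(7 - 1\right) \left(6 - \left(2 - \frac{1}{5} i \left(-2\right) \sqrt{130}\right)\right) 4 + 5 \left(-1\right) = 6 \left(6 - \left(2 + \frac{2 i \sqrt{130}}{5}\right)\right) 4 - 5 = 6 \left(4 - \frac{2 i \sqrt{130}}{5}\right) 4 - 5 = \left(24 - \frac{12 i \sqrt{130}}{5}\right) 4 - 5 = \left(96 - \frac{48 i \sqrt{130}}{5}\right) - 5 = 91 - \frac{48 i \sqrt{130}}{5}$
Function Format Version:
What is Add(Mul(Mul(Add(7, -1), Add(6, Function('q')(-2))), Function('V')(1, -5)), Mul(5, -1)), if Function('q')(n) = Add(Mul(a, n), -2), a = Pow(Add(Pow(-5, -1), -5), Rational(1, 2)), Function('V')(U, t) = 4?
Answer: Add(91, Mul(Rational(-48, 5), I, Pow(130, Rational(1, 2)))) ≈ Add(91.000, Mul(-109.46, I))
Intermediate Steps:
a = Mul(Rational(1, 5), I, Pow(130, Rational(1, 2))) (a = Pow(Add(Rational(-1, 5), -5), Rational(1, 2)) = Pow(Rational(-26, 5), Rational(1, 2)) = Mul(Rational(1, 5), I, Pow(130, Rational(1, 2))) ≈ Mul(2.2803, I))
Function('q')(n) = Add(-2, Mul(Rational(1, 5), I, n, Pow(130, Rational(1, 2)))) (Function('q')(n) = Add(Mul(Mul(Rational(1, 5), I, Pow(130, Rational(1, 2))), n), -2) = Add(Mul(Rational(1, 5), I, n, Pow(130, Rational(1, 2))), -2) = Add(-2, Mul(Rational(1, 5), I, n, Pow(130, Rational(1, 2)))))
Add(Mul(Mul(Add(7, -1), Add(6, Function('q')(-2))), Function('V')(1, -5)), Mul(5, -1)) = Add(Mul(Mul(Add(7, -1), Add(6, Add(-2, Mul(Rational(1, 5), I, -2, Pow(130, Rational(1, 2)))))), 4), Mul(5, -1)) = Add(Mul(Mul(6, Add(6, Add(-2, Mul(Rational(-2, 5), I, Pow(130, Rational(1, 2)))))), 4), -5) = Add(Mul(Mul(6, Add(4, Mul(Rational(-2, 5), I, Pow(130, Rational(1, 2))))), 4), -5) = Add(Mul(Add(24, Mul(Rational(-12, 5), I, Pow(130, Rational(1, 2)))), 4), -5) = Add(Add(96, Mul(Rational(-48, 5), I, Pow(130, Rational(1, 2)))), -5) = Add(91, Mul(Rational(-48, 5), I, Pow(130, Rational(1, 2))))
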